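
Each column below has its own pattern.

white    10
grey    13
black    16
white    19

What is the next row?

grey  22

Shade: white, grey, black, white → grey (repeats white → grey → black).
Second component goes 10, 13, 16, 19 → 22 (+3 each step).
So the next row is grey  22.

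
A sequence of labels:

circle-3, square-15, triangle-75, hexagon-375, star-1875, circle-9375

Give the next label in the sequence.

square-46875

Shape: circle, square, triangle, hexagon, star, circle → square (repeats circle → square → triangle → hexagon → star).
Second component goes 3, 15, 75, 375, 1875, 9375 → 46875 (×5 each step).
Combining the parts gives square-46875.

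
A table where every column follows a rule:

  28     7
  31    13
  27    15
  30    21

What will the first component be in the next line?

26

First component — alternating steps +3, −4, +3, −4, …: 28, 31, 27, 30 → 26.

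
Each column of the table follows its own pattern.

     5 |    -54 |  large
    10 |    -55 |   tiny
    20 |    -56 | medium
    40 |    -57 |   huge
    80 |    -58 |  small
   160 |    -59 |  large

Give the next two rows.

First component — ×2 each step: 5, 10, 20, 40, 80, 160 → 320 → 640.
Second component: −1 each step, so -54, -55, -56, -57, -58, -59 → -60 → -61.
Size: large, tiny, medium, huge, small, large → tiny → medium (repeats large → tiny → medium → huge → small).
Putting the parts together: 320  -60  tiny and then 640  -61  medium.

320  -60  tiny; 640  -61  medium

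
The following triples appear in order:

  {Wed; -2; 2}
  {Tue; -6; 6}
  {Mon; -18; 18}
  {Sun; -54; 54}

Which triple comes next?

{Sat; -162; 162}

Day — runs backward through the weekdays Mon→Sun: Wed, Tue, Mon, Sun → Sat.
Second coordinate goes -2, -6, -18, -54 → -162 (×3 each step).
Third coordinate — always the negative of the second coordinate: 2, 6, 18, 54 → 162.
Putting it together: {Sat; -162; 162}.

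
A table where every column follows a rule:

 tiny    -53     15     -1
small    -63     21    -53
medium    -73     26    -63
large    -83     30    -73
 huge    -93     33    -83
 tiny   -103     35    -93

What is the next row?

Size goes tiny, small, medium, large, huge, tiny → small (repeats tiny → small → medium → large → huge).
Second component — −10 each step: -53, -63, -73, -83, -93, -103 → -113.
Third component — differences are 6, 5, 4, … (decreasing by 1 each time): 15, 21, 26, 30, 33, 35 → 36.
Fourth component: always the previous value of the second component; -1, -53, -63, -73, -83, -93 → -103.
So the next row is small  -113  36  -103.

small  -113  36  -103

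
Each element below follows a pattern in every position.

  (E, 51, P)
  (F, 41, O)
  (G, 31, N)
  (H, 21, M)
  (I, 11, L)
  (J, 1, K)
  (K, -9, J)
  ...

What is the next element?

First letter goes E, F, G, H, I, J, K → L (letters move forward 1 place in the alphabet).
For the second entry, −10 each step: 51, 41, 31, 21, 11, 1, -9 → -19.
Second letter: P, O, N, M, L, K, J → I (letters move back 1 place in the alphabet).
So the next element is (L, -19, I).

(L, -19, I)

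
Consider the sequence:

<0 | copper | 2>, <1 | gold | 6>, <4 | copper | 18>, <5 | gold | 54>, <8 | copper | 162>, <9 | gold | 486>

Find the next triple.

<12 | copper | 1458>

First part — alternating steps +1, +3, +1, +3, …: 0, 1, 4, 5, 8, 9 → 12.
Metal: alternates copper ↔ gold; copper, gold, copper, gold, copper, gold → copper.
Third part — ×3 each step: 2, 6, 18, 54, 162, 486 → 1458.
Combining the parts gives <12 | copper | 1458>.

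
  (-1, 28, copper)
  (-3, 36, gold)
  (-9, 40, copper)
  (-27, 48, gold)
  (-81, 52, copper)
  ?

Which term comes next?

First component goes -1, -3, -9, -27, -81 → -243 (×3 each step).
Second component — alternating steps +8, +4, +8, +4, …: 28, 36, 40, 48, 52 → 60.
For the metal, alternates copper ↔ gold: copper, gold, copper, gold, copper → gold.
Putting it together: (-243, 60, gold).

(-243, 60, gold)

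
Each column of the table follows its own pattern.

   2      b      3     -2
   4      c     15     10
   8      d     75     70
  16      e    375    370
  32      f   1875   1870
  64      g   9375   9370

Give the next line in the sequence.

First component: 2, 4, 8, 16, 32, 64 → 128 (×2 each step).
For the letter, letters move forward 1 place in the alphabet: b, c, d, e, f, g → h.
Third component: 3, 15, 75, 375, 1875, 9375 → 46875 (×5 each step).
Fourth component: always 5 less than the third component; -2, 10, 70, 370, 1870, 9370 → 46870.
Combining the parts gives 128  h  46875  46870.

128  h  46875  46870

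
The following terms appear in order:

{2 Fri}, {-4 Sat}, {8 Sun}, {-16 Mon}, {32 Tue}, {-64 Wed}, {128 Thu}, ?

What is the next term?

First entry — ×(-2) each step: 2, -4, 8, -16, 32, -64, 128 → -256.
For the day, runs through the weekdays Mon→Sun: Fri, Sat, Sun, Mon, Tue, Wed, Thu → Fri.
Putting it together: {-256 Fri}.

{-256 Fri}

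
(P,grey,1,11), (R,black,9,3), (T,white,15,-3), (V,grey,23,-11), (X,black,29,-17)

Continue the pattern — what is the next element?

Letter: letters move forward 2 places in the alphabet; P, R, T, V, X → Z.
Shade: grey, black, white, grey, black → white (repeats grey → black → white).
Third coordinate: 1, 9, 15, 23, 29 → 37 (alternating steps +8, +6, +8, +6, …).
Fourth coordinate: 11, 3, -3, -11, -17 → -25 (together with the third coordinate always sums to 12).
Putting it together: (Z,white,37,-25).

(Z,white,37,-25)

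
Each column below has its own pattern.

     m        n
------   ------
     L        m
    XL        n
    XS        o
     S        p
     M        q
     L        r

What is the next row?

Column m goes L, XL, XS, S, M, L → XL (repeats L → XL → XS → S → M).
Column n — letters move forward 1 place in the alphabet: m, n, o, p, q, r → s.
So the next row is XL  s.

XL  s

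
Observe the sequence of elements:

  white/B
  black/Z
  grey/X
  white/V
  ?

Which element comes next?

black/T

Shade: repeats white → black → grey, so white, black, grey, white → black.
Letter — letters move back 2 places in the alphabet, wrapping A→Z: B, Z, X, V → T.
So the next element is black/T.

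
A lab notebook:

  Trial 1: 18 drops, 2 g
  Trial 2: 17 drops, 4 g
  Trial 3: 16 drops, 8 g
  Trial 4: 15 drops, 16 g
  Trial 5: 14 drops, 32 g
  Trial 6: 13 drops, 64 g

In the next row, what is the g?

G: 2, 4, 8, 16, 32, 64 → 128 (×2 each step).

128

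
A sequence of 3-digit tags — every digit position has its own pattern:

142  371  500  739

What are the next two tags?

968, 197

First digit — +2 each step, mod 10: 1, 3, 5, 7 → 9 → 1.
Second digit goes 4, 7, 0, 3 → 6 → 9 (+3 each step, mod 10).
Third digit — −1 each step, mod 10: 2, 1, 0, 9 → 8 → 7.
Putting the parts together: 968 and then 197.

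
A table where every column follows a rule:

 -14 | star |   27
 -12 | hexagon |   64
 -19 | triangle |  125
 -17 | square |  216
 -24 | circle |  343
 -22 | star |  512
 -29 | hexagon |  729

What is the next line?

-27  triangle  1000

First component goes -14, -12, -19, -17, -24, -22, -29 → -27 (alternating steps +2, −7, +2, −7, …).
For the shape, repeats star → hexagon → triangle → square → circle: star, hexagon, triangle, square, circle, star, hexagon → triangle.
For the third component, perfect cubes: 3³, 4³, 5³, …: 27, 64, 125, 216, 343, 512, 729 → 1000.
Putting it together: -27  triangle  1000.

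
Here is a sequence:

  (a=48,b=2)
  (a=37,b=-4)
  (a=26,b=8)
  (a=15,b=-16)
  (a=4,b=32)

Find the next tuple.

(a=-7,b=-64)

A — −11 each step: 48, 37, 26, 15, 4 → -7.
B: 2, -4, 8, -16, 32 → -64 (×(-2) each step).
So the next tuple is (a=-7,b=-64).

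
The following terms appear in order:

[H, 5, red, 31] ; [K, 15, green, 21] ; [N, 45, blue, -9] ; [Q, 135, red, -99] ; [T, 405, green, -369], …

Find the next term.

[W, 1215, blue, -1179]

For the letter, letters move forward 3 places in the alphabet: H, K, N, Q, T → W.
Second slot — ×3 each step: 5, 15, 45, 135, 405 → 1215.
Colour: repeats red → green → blue, so red, green, blue, red, green → blue.
Fourth slot goes 31, 21, -9, -99, -369 → -1179 (together with the second slot always sums to 36).
So the next term is [W, 1215, blue, -1179].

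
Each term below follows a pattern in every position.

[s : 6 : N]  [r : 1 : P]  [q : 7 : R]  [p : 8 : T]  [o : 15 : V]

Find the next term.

[n : 23 : X]

First letter: letters move back 1 place in the alphabet; s, r, q, p, o → n.
For the second slot, each term is the sum of the two before it: 6, 1, 7, 8, 15 → 23.
Second letter: N, P, R, T, V → X (letters move forward 2 places in the alphabet).
Putting it together: [n : 23 : X].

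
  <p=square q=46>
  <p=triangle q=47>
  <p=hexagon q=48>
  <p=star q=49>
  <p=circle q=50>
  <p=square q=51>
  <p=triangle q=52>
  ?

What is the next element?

P goes square, triangle, hexagon, star, circle, square, triangle → hexagon (repeats square → triangle → hexagon → star → circle).
Q: +1 each step; 46, 47, 48, 49, 50, 51, 52 → 53.
So the next element is <p=hexagon q=53>.

<p=hexagon q=53>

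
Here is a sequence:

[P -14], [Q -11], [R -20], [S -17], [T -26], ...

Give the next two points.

[U -23], [V -32]

Letter — letters move forward 1 place in the alphabet: P, Q, R, S, T → U → V.
Second coordinate: alternating steps +3, −9, +3, −9, …, so -14, -11, -20, -17, -26 → -23 → -32.
So the next two points are [U -23] and [V -32].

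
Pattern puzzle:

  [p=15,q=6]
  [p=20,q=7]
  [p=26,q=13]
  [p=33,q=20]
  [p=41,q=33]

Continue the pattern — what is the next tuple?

P goes 15, 20, 26, 33, 41 → 50 (differences are 5, 6, 7, … (increasing by 1 each time)).
Q: 6, 7, 13, 20, 33 → 53 (each term is the sum of the two before it).
So the next tuple is [p=50,q=53].

[p=50,q=53]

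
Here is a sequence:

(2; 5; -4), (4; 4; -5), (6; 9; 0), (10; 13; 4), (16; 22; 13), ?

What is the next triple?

(26; 35; 26)

First component goes 2, 4, 6, 10, 16 → 26 (each term is the sum of the two before it).
Second component: each term is the sum of the two before it, so 5, 4, 9, 13, 22 → 35.
Third component goes -4, -5, 0, 4, 13 → 26 (always 9 less than the second component).
Combining the parts gives (26; 35; 26).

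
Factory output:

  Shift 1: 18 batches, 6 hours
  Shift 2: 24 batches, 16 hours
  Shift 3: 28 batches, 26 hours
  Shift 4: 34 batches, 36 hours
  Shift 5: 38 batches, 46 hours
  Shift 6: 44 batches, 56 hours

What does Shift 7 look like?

Batches: alternating steps +6, +4, +6, +4, …; 18, 24, 28, 34, 38, 44 → 48.
Hours: 6, 16, 26, 36, 46, 56 → 66 (+10 each step).
Putting it together: 48 batches, 66 hours.

48 batches, 66 hours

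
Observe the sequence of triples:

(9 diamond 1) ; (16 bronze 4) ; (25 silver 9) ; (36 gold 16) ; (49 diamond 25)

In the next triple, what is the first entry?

First entry: perfect squares: 3², 4², 5², …, so 9, 16, 25, 36, 49 → 64.

64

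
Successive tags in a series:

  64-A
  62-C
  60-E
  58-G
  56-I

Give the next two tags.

First component: −2 each step, so 64, 62, 60, 58, 56 → 54 → 52.
Letter — letters move forward 2 places in the alphabet: A, C, E, G, I → K → M.
Putting the parts together: 54-K and then 52-M.

54-K, 52-M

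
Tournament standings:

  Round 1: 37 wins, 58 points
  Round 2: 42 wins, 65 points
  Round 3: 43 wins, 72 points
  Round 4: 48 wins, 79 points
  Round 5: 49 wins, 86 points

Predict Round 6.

Wins: alternating steps +5, +1, +5, +1, …, so 37, 42, 43, 48, 49 → 54.
Points: +7 each step; 58, 65, 72, 79, 86 → 93.
Combining the parts gives 54 wins, 93 points.

54 wins, 93 points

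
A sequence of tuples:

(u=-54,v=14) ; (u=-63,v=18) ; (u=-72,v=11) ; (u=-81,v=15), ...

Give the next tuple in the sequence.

U: -54, -63, -72, -81 → -90 (−9 each step).
V: alternating steps +4, −7, +4, −7, …; 14, 18, 11, 15 → 8.
So the next tuple is (u=-90,v=8).

(u=-90,v=8)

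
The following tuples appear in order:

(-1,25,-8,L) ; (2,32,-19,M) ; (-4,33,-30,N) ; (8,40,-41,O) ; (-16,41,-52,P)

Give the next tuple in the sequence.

For the first slot, ×(-2) each step: -1, 2, -4, 8, -16 → 32.
Second slot — alternating steps +7, +1, +7, +1, …: 25, 32, 33, 40, 41 → 48.
Third slot: -8, -19, -30, -41, -52 → -63 (−11 each step).
Letter: L, M, N, O, P → Q (letters move forward 1 place in the alphabet).
Combining the parts gives (32,48,-63,Q).

(32,48,-63,Q)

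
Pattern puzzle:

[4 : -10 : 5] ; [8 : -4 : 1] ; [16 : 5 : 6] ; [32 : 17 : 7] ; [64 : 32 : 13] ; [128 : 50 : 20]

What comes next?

For the first part, ×2 each step: 4, 8, 16, 32, 64, 128 → 256.
Second part: differences are 6, 9, 12, … (increasing by 3 each time), so -10, -4, 5, 17, 32, 50 → 71.
Third part — each term is the sum of the two before it: 5, 1, 6, 7, 13, 20 → 33.
So the next tuple is [256 : 71 : 33].

[256 : 71 : 33]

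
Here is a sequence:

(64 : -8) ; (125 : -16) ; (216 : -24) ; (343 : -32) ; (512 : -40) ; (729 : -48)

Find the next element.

First part: 64, 125, 216, 343, 512, 729 → 1000 (perfect cubes: 4³, 5³, 6³, …).
Second part goes -8, -16, -24, -32, -40, -48 → -56 (−8 each step).
Combining the parts gives (1000 : -56).

(1000 : -56)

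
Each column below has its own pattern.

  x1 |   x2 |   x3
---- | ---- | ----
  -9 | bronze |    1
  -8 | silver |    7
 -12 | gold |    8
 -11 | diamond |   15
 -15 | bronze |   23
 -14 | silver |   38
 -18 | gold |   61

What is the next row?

For the column x1, alternating steps +1, −4, +1, −4, …: -9, -8, -12, -11, -15, -14, -18 → -17.
Column x2: bronze, silver, gold, diamond, bronze, silver, gold → diamond (repeats bronze → silver → gold → diamond).
Column x3: each term is the sum of the two before it, so 1, 7, 8, 15, 23, 38, 61 → 99.
Combining the parts gives -17  diamond  99.

-17  diamond  99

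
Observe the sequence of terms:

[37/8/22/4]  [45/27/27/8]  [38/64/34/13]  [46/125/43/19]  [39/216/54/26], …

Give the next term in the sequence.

[47/343/67/34]

First part: 37, 45, 38, 46, 39 → 47 (alternating steps +8, −7, +8, −7, …).
Second part goes 8, 27, 64, 125, 216 → 343 (perfect cubes: 2³, 3³, 4³, …).
For the third part, differences are 5, 7, 9, … (increasing by 2 each time): 22, 27, 34, 43, 54 → 67.
Fourth part goes 4, 8, 13, 19, 26 → 34 (differences are 4, 5, 6, … (increasing by 1 each time)).
So the next term is [47/343/67/34].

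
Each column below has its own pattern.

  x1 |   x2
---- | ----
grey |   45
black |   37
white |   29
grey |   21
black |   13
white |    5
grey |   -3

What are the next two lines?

Column x1: repeats grey → black → white; grey, black, white, grey, black, white, grey → black → white.
Column x2: −8 each step, so 45, 37, 29, 21, 13, 5, -3 → -11 → -19.
Putting the parts together: black  -11 and then white  -19.

black  -11; white  -19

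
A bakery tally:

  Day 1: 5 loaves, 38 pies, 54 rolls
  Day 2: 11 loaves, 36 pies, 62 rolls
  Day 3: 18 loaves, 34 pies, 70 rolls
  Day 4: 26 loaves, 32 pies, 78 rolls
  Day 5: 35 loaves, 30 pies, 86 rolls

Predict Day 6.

For the loaves, differences are 6, 7, 8, … (increasing by 1 each time): 5, 11, 18, 26, 35 → 45.
Pies — −2 each step: 38, 36, 34, 32, 30 → 28.
Rolls goes 54, 62, 70, 78, 86 → 94 (+8 each step).
So the next record is 45 loaves, 28 pies, 94 rolls.

45 loaves, 28 pies, 94 rolls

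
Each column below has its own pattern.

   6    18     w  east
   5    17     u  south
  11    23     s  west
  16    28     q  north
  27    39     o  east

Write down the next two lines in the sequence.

43  55  m  south; 70  82  k  west

First component — each term is the sum of the two before it: 6, 5, 11, 16, 27 → 43 → 70.
Second component: 18, 17, 23, 28, 39 → 55 → 82 (always 12 more than the first component).
Letter goes w, u, s, q, o → m → k (letters move back 2 places in the alphabet).
Direction: repeats east → south → west → north; east, south, west, north, east → south → west.
Putting the parts together: 43  55  m  south and then 70  82  k  west.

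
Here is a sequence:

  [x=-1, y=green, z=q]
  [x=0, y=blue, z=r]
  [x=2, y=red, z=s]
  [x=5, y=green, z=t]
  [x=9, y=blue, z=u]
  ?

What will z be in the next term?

v

X goes -1, 0, 2, 5, 9 → 14 (differences are 1, 2, 3, … (increasing by 1 each time)).
Y goes green, blue, red, green, blue → red (repeats green → blue → red).
Z: q, r, s, t, u → v (letters move forward 1 place in the alphabet).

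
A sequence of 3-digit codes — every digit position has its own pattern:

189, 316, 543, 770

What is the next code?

907

For the first digit, +2 each step, mod 10: 1, 3, 5, 7 → 9.
For the second digit, +3 each step, mod 10: 8, 1, 4, 7 → 0.
Third digit: −3 each step, mod 10, so 9, 6, 3, 0 → 7.
Putting it together: 907.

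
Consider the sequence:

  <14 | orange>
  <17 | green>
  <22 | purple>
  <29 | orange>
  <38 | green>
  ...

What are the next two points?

First part: differences are 3, 5, 7, … (increasing by 2 each time), so 14, 17, 22, 29, 38 → 49 → 62.
Colour: orange, green, purple, orange, green → purple → orange (repeats orange → green → purple).
Putting the parts together: <49 | purple> and then <62 | orange>.

<49 | purple>, <62 | orange>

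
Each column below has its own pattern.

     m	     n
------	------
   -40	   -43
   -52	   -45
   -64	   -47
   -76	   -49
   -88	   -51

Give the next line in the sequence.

-100  -53

Column m — −12 each step: -40, -52, -64, -76, -88 → -100.
Column n: −2 each step, so -43, -45, -47, -49, -51 → -53.
So the next line is -100  -53.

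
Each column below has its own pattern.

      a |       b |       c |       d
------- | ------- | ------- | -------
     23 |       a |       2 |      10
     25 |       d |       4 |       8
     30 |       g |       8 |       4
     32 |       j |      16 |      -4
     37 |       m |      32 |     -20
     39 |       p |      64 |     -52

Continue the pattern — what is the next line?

Column a: alternating steps +2, +5, +2, +5, …, so 23, 25, 30, 32, 37, 39 → 44.
Column b: letters move forward 3 places in the alphabet, so a, d, g, j, m, p → s.
Column c goes 2, 4, 8, 16, 32, 64 → 128 (×2 each step).
Column d: together with the column c always sums to 12, so 10, 8, 4, -4, -20, -52 → -116.
Combining the parts gives 44  s  128  -116.

44  s  128  -116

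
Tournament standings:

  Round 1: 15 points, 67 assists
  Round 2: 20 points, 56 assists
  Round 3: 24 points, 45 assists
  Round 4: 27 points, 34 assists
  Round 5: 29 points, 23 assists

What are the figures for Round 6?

Points: differences are 5, 4, 3, … (decreasing by 1 each time); 15, 20, 24, 27, 29 → 30.
Assists: 67, 56, 45, 34, 23 → 12 (−11 each step).
So the next record is 30 points, 12 assists.

30 points, 12 assists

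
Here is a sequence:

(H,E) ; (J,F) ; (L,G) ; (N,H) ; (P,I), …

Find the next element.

(R,J)

First letter — letters move forward 2 places in the alphabet: H, J, L, N, P → R.
Second letter: E, F, G, H, I → J (letters move forward 1 place in the alphabet).
Combining the parts gives (R,J).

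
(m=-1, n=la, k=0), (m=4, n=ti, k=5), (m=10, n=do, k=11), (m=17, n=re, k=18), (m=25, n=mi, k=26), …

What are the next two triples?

M: -1, 4, 10, 17, 25 → 34 → 44 (differences are 5, 6, 7, … (increasing by 1 each time)).
N: la, ti, do, re, mi → fa → sol (runs through the solfège scale do→ti).
K: 0, 5, 11, 18, 26 → 35 → 45 (always 1 more than the m).
So the next two triples are (m=34, n=fa, k=35) and (m=44, n=sol, k=45).

(m=34, n=fa, k=35), (m=44, n=sol, k=45)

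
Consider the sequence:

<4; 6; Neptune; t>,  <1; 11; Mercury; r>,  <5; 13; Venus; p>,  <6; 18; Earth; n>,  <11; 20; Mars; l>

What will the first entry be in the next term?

17

First entry: each term is the sum of the two before it, so 4, 1, 5, 6, 11 → 17.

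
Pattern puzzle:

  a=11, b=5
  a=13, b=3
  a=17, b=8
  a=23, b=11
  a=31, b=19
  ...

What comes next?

A — differences are 2, 4, 6, … (increasing by 2 each time): 11, 13, 17, 23, 31 → 41.
For the b, each term is the sum of the two before it: 5, 3, 8, 11, 19 → 30.
Putting it together: a=41, b=30.

a=41, b=30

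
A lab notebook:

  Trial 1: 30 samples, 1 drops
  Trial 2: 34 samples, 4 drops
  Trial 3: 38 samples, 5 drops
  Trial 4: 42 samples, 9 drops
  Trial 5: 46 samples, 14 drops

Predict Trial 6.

50 samples, 23 drops

Samples: +4 each step, so 30, 34, 38, 42, 46 → 50.
For the drops, each term is the sum of the two before it: 1, 4, 5, 9, 14 → 23.
Putting it together: 50 samples, 23 drops.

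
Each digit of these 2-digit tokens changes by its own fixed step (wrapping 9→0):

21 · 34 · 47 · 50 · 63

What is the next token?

For the first digit, +1 each step, mod 10: 2, 3, 4, 5, 6 → 7.
For the second digit, +3 each step, mod 10: 1, 4, 7, 0, 3 → 6.
So the next token is 76.

76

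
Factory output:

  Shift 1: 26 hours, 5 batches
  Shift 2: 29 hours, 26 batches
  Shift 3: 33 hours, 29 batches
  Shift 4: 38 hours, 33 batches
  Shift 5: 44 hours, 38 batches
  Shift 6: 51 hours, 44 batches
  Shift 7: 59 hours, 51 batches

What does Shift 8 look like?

Hours: differences are 3, 4, 5, … (increasing by 1 each time), so 26, 29, 33, 38, 44, 51, 59 → 68.
Batches goes 5, 26, 29, 33, 38, 44, 51 → 59 (always the previous value of the hours).
Combining the parts gives 68 hours, 59 batches.

68 hours, 59 batches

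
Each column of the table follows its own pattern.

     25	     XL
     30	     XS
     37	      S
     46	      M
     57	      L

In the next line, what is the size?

XL

Size: XL, XS, S, M, L → XL (runs through clothing sizes XS→XL).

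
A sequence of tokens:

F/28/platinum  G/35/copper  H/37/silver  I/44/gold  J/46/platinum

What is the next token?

K/53/copper

For the letter, letters move forward 1 place in the alphabet: F, G, H, I, J → K.
Second component — alternating steps +7, +2, +7, +2, …: 28, 35, 37, 44, 46 → 53.
Metal — repeats platinum → copper → silver → gold: platinum, copper, silver, gold, platinum → copper.
Combining the parts gives K/53/copper.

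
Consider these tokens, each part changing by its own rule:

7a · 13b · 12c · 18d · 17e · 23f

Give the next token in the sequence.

For the first component, alternating steps +6, −1, +6, −1, …: 7, 13, 12, 18, 17, 23 → 22.
Letter: letters move forward 1 place in the alphabet, so a, b, c, d, e, f → g.
Combining the parts gives 22g.

22g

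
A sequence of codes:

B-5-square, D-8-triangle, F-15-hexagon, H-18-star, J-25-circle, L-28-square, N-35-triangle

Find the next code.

Letter: B, D, F, H, J, L, N → P (letters move forward 2 places in the alphabet).
Second component: 5, 8, 15, 18, 25, 28, 35 → 38 (alternating steps +3, +7, +3, +7, …).
Shape: repeats square → triangle → hexagon → star → circle, so square, triangle, hexagon, star, circle, square, triangle → hexagon.
Combining the parts gives P-38-hexagon.

P-38-hexagon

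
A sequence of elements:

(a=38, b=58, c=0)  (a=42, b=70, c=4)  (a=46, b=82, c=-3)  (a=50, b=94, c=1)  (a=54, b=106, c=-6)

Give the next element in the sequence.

A: 38, 42, 46, 50, 54 → 58 (+4 each step).
B: +12 each step, so 58, 70, 82, 94, 106 → 118.
C goes 0, 4, -3, 1, -6 → -2 (alternating steps +4, −7, +4, −7, …).
So the next element is (a=58, b=118, c=-2).

(a=58, b=118, c=-2)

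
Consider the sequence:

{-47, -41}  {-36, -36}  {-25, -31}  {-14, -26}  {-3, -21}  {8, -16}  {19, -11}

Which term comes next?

First part goes -47, -36, -25, -14, -3, 8, 19 → 30 (+11 each step).
For the second part, +5 each step: -41, -36, -31, -26, -21, -16, -11 → -6.
Combining the parts gives {30, -6}.

{30, -6}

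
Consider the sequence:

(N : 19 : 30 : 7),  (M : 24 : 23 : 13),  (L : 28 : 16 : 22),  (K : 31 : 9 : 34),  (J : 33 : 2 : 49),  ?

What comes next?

Letter: N, M, L, K, J → I (letters move back 1 place in the alphabet).
Second component: 19, 24, 28, 31, 33 → 34 (differences are 5, 4, 3, … (decreasing by 1 each time)).
Third component — −7 each step: 30, 23, 16, 9, 2 → -5.
Fourth component: differences are 6, 9, 12, … (increasing by 3 each time), so 7, 13, 22, 34, 49 → 67.
Putting it together: (I : 34 : -5 : 67).

(I : 34 : -5 : 67)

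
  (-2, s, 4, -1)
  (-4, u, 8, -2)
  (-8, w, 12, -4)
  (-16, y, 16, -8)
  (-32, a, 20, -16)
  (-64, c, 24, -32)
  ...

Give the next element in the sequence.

First part — ×2 each step: -2, -4, -8, -16, -32, -64 → -128.
Letter: letters move forward 2 places in the alphabet, wrapping Z→A; s, u, w, y, a, c → e.
Third part — +4 each step: 4, 8, 12, 16, 20, 24 → 28.
Fourth part goes -1, -2, -4, -8, -16, -32 → -64 (×2 each step).
Combining the parts gives (-128, e, 28, -64).

(-128, e, 28, -64)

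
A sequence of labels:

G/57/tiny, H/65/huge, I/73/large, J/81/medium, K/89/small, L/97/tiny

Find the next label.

M/105/huge

For the letter, letters move forward 1 place in the alphabet: G, H, I, J, K, L → M.
Second component: +8 each step; 57, 65, 73, 81, 89, 97 → 105.
Size: repeats tiny → huge → large → medium → small, so tiny, huge, large, medium, small, tiny → huge.
So the next label is M/105/huge.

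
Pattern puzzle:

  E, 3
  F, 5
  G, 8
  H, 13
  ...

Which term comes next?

I, 21

Letter goes E, F, G, H → I (letters move forward 1 place in the alphabet).
Second part: each term is the sum of the two before it, so 3, 5, 8, 13 → 21.
Combining the parts gives I, 21.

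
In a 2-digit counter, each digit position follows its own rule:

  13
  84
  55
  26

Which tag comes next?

First digit: −3 each step, mod 10; 1, 8, 5, 2 → 9.
Second digit: +1 each step, mod 10, so 3, 4, 5, 6 → 7.
Combining the parts gives 97.

97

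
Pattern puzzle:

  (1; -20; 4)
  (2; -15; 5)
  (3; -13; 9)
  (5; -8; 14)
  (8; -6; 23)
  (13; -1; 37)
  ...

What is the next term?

(21; 1; 60)

For the first part, each term is the sum of the two before it: 1, 2, 3, 5, 8, 13 → 21.
Second part: alternating steps +5, +2, +5, +2, …; -20, -15, -13, -8, -6, -1 → 1.
Third part goes 4, 5, 9, 14, 23, 37 → 60 (each term is the sum of the two before it).
So the next term is (21; 1; 60).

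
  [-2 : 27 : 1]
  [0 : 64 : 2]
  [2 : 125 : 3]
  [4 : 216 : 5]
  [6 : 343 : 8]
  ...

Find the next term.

First component: -2, 0, 2, 4, 6 → 8 (+2 each step).
Second component goes 27, 64, 125, 216, 343 → 512 (perfect cubes: 3³, 4³, 5³, …).
For the third component, each term is the sum of the two before it: 1, 2, 3, 5, 8 → 13.
Combining the parts gives [8 : 512 : 13].

[8 : 512 : 13]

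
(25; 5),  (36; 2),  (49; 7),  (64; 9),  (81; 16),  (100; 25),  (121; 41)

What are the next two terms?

First part: perfect squares: 5², 6², 7², …, so 25, 36, 49, 64, 81, 100, 121 → 144 → 169.
Second part: each term is the sum of the two before it; 5, 2, 7, 9, 16, 25, 41 → 66 → 107.
Putting the parts together: (144; 66) and then (169; 107).

(144; 66), (169; 107)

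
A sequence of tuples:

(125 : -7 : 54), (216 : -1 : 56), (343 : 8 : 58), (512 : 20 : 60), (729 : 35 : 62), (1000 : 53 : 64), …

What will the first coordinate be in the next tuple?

1331

First coordinate: perfect cubes: 5³, 6³, 7³, …; 125, 216, 343, 512, 729, 1000 → 1331.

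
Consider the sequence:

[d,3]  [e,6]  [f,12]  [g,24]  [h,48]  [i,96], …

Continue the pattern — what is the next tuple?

[j,192]

Letter goes d, e, f, g, h, i → j (letters move forward 1 place in the alphabet).
Second coordinate goes 3, 6, 12, 24, 48, 96 → 192 (×2 each step).
Combining the parts gives [j,192].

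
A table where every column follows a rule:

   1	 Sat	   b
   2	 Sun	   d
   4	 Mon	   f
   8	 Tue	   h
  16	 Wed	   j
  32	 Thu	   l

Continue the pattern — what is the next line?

First component: ×2 each step; 1, 2, 4, 8, 16, 32 → 64.
Day — runs through the weekdays Mon→Sun: Sat, Sun, Mon, Tue, Wed, Thu → Fri.
Letter — letters move forward 2 places in the alphabet: b, d, f, h, j, l → n.
Putting it together: 64  Fri  n.

64  Fri  n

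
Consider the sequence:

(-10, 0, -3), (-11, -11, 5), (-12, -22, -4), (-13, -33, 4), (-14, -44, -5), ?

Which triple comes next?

(-15, -55, 3)

For the first component, −1 each step: -10, -11, -12, -13, -14 → -15.
Second component: −11 each step, so 0, -11, -22, -33, -44 → -55.
Third component: alternating steps +8, −9, +8, −9, …; -3, 5, -4, 4, -5 → 3.
So the next triple is (-15, -55, 3).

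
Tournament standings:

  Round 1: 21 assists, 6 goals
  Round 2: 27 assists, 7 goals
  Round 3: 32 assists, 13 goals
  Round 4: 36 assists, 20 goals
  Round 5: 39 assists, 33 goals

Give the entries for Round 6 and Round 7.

For the assists, differences are 6, 5, 4, … (decreasing by 1 each time): 21, 27, 32, 36, 39 → 41 → 42.
Goals goes 6, 7, 13, 20, 33 → 53 → 86 (each term is the sum of the two before it).
Putting the parts together: 41 assists, 53 goals and then 42 assists, 86 goals.

41 assists, 53 goals; 42 assists, 86 goals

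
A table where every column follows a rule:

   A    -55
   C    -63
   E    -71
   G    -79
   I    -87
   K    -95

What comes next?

For the letter, letters move forward 2 places in the alphabet: A, C, E, G, I, K → M.
Second component: -55, -63, -71, -79, -87, -95 → -103 (−8 each step).
Combining the parts gives M  -103.

M  -103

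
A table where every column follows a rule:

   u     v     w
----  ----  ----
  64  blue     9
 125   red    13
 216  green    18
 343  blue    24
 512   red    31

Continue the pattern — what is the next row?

729  green  39

Column u — perfect cubes: 4³, 5³, 6³, …: 64, 125, 216, 343, 512 → 729.
Column v — repeats blue → red → green: blue, red, green, blue, red → green.
Column w goes 9, 13, 18, 24, 31 → 39 (differences are 4, 5, 6, … (increasing by 1 each time)).
So the next row is 729  green  39.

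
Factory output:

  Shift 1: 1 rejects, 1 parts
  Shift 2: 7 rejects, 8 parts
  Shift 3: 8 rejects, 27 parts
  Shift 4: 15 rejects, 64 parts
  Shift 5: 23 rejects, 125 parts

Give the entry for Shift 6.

38 rejects, 216 parts

Rejects: 1, 7, 8, 15, 23 → 38 (each term is the sum of the two before it).
Parts: perfect cubes: 1³, 2³, 3³, …, so 1, 8, 27, 64, 125 → 216.
Combining the parts gives 38 rejects, 216 parts.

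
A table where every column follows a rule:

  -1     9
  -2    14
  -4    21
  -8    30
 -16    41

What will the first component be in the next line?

First component goes -1, -2, -4, -8, -16 → -32 (×2 each step).

-32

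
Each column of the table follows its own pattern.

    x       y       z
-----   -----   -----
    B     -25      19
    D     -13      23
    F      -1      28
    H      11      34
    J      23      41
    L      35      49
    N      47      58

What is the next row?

For the column x, letters move forward 2 places in the alphabet: B, D, F, H, J, L, N → P.
Column y: +12 each step, so -25, -13, -1, 11, 23, 35, 47 → 59.
Column z goes 19, 23, 28, 34, 41, 49, 58 → 68 (differences are 4, 5, 6, … (increasing by 1 each time)).
Putting it together: P  59  68.

P  59  68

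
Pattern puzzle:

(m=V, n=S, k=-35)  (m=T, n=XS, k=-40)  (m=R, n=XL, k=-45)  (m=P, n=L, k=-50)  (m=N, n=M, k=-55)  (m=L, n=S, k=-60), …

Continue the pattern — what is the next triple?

M goes V, T, R, P, N, L → J (letters move back 2 places in the alphabet).
N goes S, XS, XL, L, M, S → XS (repeats S → XS → XL → L → M).
K: -35, -40, -45, -50, -55, -60 → -65 (−5 each step).
So the next triple is (m=J, n=XS, k=-65).

(m=J, n=XS, k=-65)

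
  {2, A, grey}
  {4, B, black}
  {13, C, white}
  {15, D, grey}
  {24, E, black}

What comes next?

First coordinate — alternating steps +2, +9, +2, +9, …: 2, 4, 13, 15, 24 → 26.
Letter: letters move forward 1 place in the alphabet, so A, B, C, D, E → F.
Shade: repeats grey → black → white; grey, black, white, grey, black → white.
So the next tuple is {26, F, white}.

{26, F, white}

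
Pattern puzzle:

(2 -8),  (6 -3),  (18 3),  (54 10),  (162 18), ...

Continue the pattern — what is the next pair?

First part: ×3 each step, so 2, 6, 18, 54, 162 → 486.
Second part: -8, -3, 3, 10, 18 → 27 (differences are 5, 6, 7, … (increasing by 1 each time)).
Combining the parts gives (486 27).

(486 27)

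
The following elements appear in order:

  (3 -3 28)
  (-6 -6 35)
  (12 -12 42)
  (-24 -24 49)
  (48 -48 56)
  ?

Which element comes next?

(-96 -96 63)

For the first value, ×(-2) each step: 3, -6, 12, -24, 48 → -96.
For the second value, ×2 each step: -3, -6, -12, -24, -48 → -96.
For the third value, +7 each step: 28, 35, 42, 49, 56 → 63.
Combining the parts gives (-96 -96 63).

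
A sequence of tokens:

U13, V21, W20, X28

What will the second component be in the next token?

27

Letter: letters move forward 1 place in the alphabet; U, V, W, X → Y.
Second component — alternating steps +8, −1, +8, −1, …: 13, 21, 20, 28 → 27.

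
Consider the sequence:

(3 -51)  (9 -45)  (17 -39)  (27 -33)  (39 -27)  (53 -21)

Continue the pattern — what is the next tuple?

(69 -15)

First entry: differences are 6, 8, 10, … (increasing by 2 each time), so 3, 9, 17, 27, 39, 53 → 69.
Second entry: -51, -45, -39, -33, -27, -21 → -15 (+6 each step).
Putting it together: (69 -15).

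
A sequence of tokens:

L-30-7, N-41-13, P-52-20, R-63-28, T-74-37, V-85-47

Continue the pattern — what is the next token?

Letter goes L, N, P, R, T, V → X (letters move forward 2 places in the alphabet).
For the second component, +11 each step: 30, 41, 52, 63, 74, 85 → 96.
Third component: differences are 6, 7, 8, … (increasing by 1 each time); 7, 13, 20, 28, 37, 47 → 58.
Putting it together: X-96-58.

X-96-58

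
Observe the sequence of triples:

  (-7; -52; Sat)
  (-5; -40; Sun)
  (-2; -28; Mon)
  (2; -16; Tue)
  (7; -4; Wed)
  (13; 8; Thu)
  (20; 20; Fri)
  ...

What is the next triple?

For the first slot, differences are 2, 3, 4, … (increasing by 1 each time): -7, -5, -2, 2, 7, 13, 20 → 28.
For the second slot, +12 each step: -52, -40, -28, -16, -4, 8, 20 → 32.
Day: runs through the weekdays Mon→Sun, so Sat, Sun, Mon, Tue, Wed, Thu, Fri → Sat.
Putting it together: (28; 32; Sat).

(28; 32; Sat)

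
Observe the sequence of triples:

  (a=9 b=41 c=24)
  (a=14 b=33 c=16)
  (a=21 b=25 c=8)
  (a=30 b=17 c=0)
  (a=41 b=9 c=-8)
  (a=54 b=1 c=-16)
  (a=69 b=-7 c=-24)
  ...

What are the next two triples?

A — differences are 5, 7, 9, … (increasing by 2 each time): 9, 14, 21, 30, 41, 54, 69 → 86 → 105.
For the b, −8 each step: 41, 33, 25, 17, 9, 1, -7 → -15 → -23.
For the c, −8 each step: 24, 16, 8, 0, -8, -16, -24 → -32 → -40.
Putting the parts together: (a=86 b=-15 c=-32) and then (a=105 b=-23 c=-40).

(a=86 b=-15 c=-32), (a=105 b=-23 c=-40)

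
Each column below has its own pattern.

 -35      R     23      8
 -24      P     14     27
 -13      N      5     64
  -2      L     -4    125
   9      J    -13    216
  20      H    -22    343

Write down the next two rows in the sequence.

31  F  -31  512; 42  D  -40  729

First component: +11 each step; -35, -24, -13, -2, 9, 20 → 31 → 42.
Letter goes R, P, N, L, J, H → F → D (letters move back 2 places in the alphabet).
Third component — −9 each step: 23, 14, 5, -4, -13, -22 → -31 → -40.
Fourth component: perfect cubes: 2³, 3³, 4³, …, so 8, 27, 64, 125, 216, 343 → 512 → 729.
Putting the parts together: 31  F  -31  512 and then 42  D  -40  729.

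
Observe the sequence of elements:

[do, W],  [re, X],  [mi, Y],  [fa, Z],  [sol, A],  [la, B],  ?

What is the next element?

Note: do, re, mi, fa, sol, la → ti (runs through the solfège scale do→ti).
Letter: letters move forward 1 place in the alphabet, wrapping Z→A, so W, X, Y, Z, A, B → C.
Putting it together: [ti, C].

[ti, C]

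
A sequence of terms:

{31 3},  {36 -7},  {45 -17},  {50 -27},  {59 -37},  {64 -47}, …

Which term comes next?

First coordinate goes 31, 36, 45, 50, 59, 64 → 73 (alternating steps +5, +9, +5, +9, …).
Second coordinate — −10 each step: 3, -7, -17, -27, -37, -47 → -57.
Putting it together: {73 -57}.

{73 -57}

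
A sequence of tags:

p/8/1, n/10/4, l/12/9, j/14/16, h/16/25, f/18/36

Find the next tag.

d/20/49

Letter: letters move back 2 places in the alphabet, so p, n, l, j, h, f → d.
Second component: +2 each step; 8, 10, 12, 14, 16, 18 → 20.
Third component — perfect squares: 1², 2², 3², …: 1, 4, 9, 16, 25, 36 → 49.
Putting it together: d/20/49.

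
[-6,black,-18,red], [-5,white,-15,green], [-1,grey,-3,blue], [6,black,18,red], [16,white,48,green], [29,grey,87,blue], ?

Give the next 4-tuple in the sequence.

[45,black,135,red]

First coordinate goes -6, -5, -1, 6, 16, 29 → 45 (differences are 1, 4, 7, … (increasing by 3 each time)).
Shade: repeats black → white → grey; black, white, grey, black, white, grey → black.
Third coordinate: always 3 × the first coordinate, so -18, -15, -3, 18, 48, 87 → 135.
Colour: repeats red → green → blue, so red, green, blue, red, green, blue → red.
So the next 4-tuple is [45,black,135,red].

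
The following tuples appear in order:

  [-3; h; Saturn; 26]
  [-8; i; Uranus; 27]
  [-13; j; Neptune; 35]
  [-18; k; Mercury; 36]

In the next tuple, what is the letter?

Letter — letters move forward 1 place in the alphabet: h, i, j, k → l.

l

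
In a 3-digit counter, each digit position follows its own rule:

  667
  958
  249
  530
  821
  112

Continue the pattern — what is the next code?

403

For the first digit, +3 each step, mod 10: 6, 9, 2, 5, 8, 1 → 4.
Second digit: 6, 5, 4, 3, 2, 1 → 0 (−1 each step, mod 10).
Third digit: +1 each step, mod 10; 7, 8, 9, 0, 1, 2 → 3.
So the next code is 403.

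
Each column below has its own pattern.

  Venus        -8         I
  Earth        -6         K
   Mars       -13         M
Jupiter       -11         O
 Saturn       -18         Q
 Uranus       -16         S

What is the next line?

Neptune  -23  U

Planet: Venus, Earth, Mars, Jupiter, Saturn, Uranus → Neptune (runs through the planets Mercury→Neptune).
For the second component, alternating steps +2, −7, +2, −7, …: -8, -6, -13, -11, -18, -16 → -23.
For the letter, letters move forward 2 places in the alphabet: I, K, M, O, Q, S → U.
So the next line is Neptune  -23  U.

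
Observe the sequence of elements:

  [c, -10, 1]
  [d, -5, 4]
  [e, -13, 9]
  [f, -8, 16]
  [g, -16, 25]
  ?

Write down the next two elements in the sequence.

[h, -11, 36], [i, -19, 49]

Letter goes c, d, e, f, g → h → i (letters move forward 1 place in the alphabet).
Second entry — alternating steps +5, −8, +5, −8, …: -10, -5, -13, -8, -16 → -11 → -19.
Third entry: perfect squares: 1², 2², 3², …; 1, 4, 9, 16, 25 → 36 → 49.
Putting the parts together: [h, -11, 36] and then [i, -19, 49].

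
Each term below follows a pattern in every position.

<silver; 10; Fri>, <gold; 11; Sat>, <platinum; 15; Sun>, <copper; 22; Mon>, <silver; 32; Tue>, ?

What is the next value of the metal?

gold

Metal goes silver, gold, platinum, copper, silver → gold (repeats silver → gold → platinum → copper).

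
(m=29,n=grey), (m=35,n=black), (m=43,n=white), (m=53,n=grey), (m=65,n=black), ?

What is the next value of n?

white

M goes 29, 35, 43, 53, 65 → 79 (differences are 6, 8, 10, … (increasing by 2 each time)).
N: repeats grey → black → white; grey, black, white, grey, black → white.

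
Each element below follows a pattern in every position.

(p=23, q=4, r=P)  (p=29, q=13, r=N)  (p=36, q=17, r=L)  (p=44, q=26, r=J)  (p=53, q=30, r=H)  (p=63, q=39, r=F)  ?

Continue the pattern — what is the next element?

P goes 23, 29, 36, 44, 53, 63 → 74 (differences are 6, 7, 8, … (increasing by 1 each time)).
Q goes 4, 13, 17, 26, 30, 39 → 43 (alternating steps +9, +4, +9, +4, …).
For the r, letters move back 2 places in the alphabet: P, N, L, J, H, F → D.
So the next element is (p=74, q=43, r=D).

(p=74, q=43, r=D)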